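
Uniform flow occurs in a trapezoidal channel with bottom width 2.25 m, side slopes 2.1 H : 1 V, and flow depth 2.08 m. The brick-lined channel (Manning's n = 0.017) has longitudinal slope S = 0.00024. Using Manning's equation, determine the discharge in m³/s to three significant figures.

A = (b + z·y)·y = (2.25 + 2.1×2.08)×2.08 = 13.77 m²
P = b + 2y√(1+z²) = 2.25 + 2×2.08×√(1+2.1²) = 11.93 m
R = A/P = 13.77/11.93 = 1.154 m
Q = (1/n)·A·R^(2/3)·S^(1/2) = (1/0.017) × 13.77 × 1.154^(2/3) × 0.00024^(1/2) = 13.80 m³/s

13.8 m³/s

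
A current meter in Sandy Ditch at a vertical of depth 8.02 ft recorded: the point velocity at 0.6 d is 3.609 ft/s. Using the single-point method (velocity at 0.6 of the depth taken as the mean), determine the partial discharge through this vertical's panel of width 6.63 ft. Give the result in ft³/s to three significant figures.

192 ft³/s

v̄ = v₀.₆ = 3.609 ft/s
q = v̄ × d × w = 3.609 × 8.02 × 6.63 = 191.9 ft³/s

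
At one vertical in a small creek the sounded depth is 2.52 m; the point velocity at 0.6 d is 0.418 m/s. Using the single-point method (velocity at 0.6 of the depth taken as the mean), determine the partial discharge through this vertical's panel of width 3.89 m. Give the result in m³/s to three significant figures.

4.10 m³/s

v̄ = v₀.₆ = 0.418 m/s
q = v̄ × d × w = 0.4180 × 2.52 × 3.89 = 4.098 m³/s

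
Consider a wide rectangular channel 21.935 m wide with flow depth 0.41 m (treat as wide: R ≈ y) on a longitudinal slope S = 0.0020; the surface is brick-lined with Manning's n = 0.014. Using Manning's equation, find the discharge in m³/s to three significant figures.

15.9 m³/s

A = b·y = 21.935 × 0.41 = 8.993 m²
Wide channel: R ≈ y = 0.41 m
Q = (1/n)·A·R^(2/3)·S^(1/2) = (1/0.014) × 8.993 × 0.4100^(2/3) × 0.0020^(1/2) = 15.85 m³/s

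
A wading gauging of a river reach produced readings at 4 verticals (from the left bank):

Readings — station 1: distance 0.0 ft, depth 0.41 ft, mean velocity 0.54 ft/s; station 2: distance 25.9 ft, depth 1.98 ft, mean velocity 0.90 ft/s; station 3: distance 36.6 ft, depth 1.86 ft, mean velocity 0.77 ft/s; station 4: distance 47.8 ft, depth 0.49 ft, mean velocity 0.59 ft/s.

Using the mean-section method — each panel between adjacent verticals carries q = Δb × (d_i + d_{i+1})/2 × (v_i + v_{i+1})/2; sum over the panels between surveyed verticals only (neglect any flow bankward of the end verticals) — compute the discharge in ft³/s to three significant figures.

Panel 1-2: Δb = 25.9 ft, d̄ = (0.41+1.98)/2 = 1.195, v̄ = (0.54+0.90)/2 = 0.72 → q = 25.9×1.195×0.72 = 22.28 ft³/s
Panel 2-3: Δb = 10.7 ft, d̄ = (1.98+1.86)/2 = 1.92, v̄ = (0.90+0.77)/2 = 0.835 → q = 10.7×1.92×0.835 = 17.15 ft³/s
Panel 3-4: Δb = 11.2 ft, d̄ = (1.86+0.49)/2 = 1.175, v̄ = (0.77+0.59)/2 = 0.68 → q = 11.2×1.175×0.68 = 8.949 ft³/s
Q = Σ q = 48.39 ft³/s

48.4 ft³/s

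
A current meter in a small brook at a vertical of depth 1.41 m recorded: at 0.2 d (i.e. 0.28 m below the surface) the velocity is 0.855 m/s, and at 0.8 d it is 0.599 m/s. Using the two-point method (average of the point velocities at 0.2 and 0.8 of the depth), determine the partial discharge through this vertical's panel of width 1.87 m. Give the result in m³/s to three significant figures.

1.92 m³/s

v̄ = (0.855 + 0.599) / 2 = 0.7270 m/s
q = v̄ × d × w = 0.7270 × 1.41 × 1.87 = 1.917 m³/s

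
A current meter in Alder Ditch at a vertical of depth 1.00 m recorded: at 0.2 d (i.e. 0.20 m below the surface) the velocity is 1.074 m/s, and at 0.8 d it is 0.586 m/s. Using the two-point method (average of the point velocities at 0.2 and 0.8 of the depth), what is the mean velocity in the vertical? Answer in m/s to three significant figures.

v̄ = (1.074 + 0.586) / 2 = 0.8300 m/s

0.830 m/s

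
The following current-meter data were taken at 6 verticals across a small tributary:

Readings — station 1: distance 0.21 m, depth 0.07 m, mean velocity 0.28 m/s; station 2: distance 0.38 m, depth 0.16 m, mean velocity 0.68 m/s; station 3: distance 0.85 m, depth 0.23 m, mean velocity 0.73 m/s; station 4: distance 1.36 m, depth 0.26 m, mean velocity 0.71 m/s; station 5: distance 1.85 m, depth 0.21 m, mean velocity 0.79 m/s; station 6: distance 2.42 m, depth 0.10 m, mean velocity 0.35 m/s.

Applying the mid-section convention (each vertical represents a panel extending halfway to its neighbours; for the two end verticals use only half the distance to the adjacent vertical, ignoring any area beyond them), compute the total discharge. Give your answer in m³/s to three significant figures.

0.309 m³/s

w_1 = (0.38 − 0.21)/2 = 0.085 m; q_1 = 0.28 × 0.07 × 0.085 = 0.001666 m³/s
w_2 = (0.85 − 0.21)/2 = 0.32 m; q_2 = 0.68 × 0.16 × 0.32 = 0.03482 m³/s
w_3 = (1.36 − 0.38)/2 = 0.49 m; q_3 = 0.73 × 0.23 × 0.49 = 0.08227 m³/s
w_4 = (1.85 − 0.85)/2 = 0.5 m; q_4 = 0.71 × 0.26 × 0.5 = 0.09230 m³/s
w_5 = (2.42 − 1.36)/2 = 0.53 m; q_5 = 0.79 × 0.21 × 0.53 = 0.08793 m³/s
w_6 = (2.42 − 1.85)/2 = 0.285 m; q_6 = 0.35 × 0.10 × 0.285 = 0.009975 m³/s
Q = Σ qᵢ = 0.3090 m³/s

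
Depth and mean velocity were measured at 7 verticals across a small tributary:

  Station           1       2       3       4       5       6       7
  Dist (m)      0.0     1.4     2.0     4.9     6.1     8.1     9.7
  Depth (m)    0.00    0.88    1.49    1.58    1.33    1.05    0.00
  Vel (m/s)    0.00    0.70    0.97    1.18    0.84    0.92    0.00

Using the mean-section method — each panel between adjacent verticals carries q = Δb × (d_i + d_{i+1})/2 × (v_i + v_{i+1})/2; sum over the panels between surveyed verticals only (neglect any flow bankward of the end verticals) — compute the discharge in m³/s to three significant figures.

9.84 m³/s

Panel 1-2: Δb = 1.4 m, d̄ = (0.00+0.88)/2 = 0.44, v̄ = (0.00+0.70)/2 = 0.35 → q = 1.4×0.44×0.35 = 0.2156 m³/s
Panel 2-3: Δb = 0.6 m, d̄ = (0.88+1.49)/2 = 1.185, v̄ = (0.70+0.97)/2 = 0.835 → q = 0.6×1.185×0.835 = 0.5937 m³/s
Panel 3-4: Δb = 2.9 m, d̄ = (1.49+1.58)/2 = 1.535, v̄ = (0.97+1.18)/2 = 1.075 → q = 2.9×1.535×1.075 = 4.785 m³/s
Panel 4-5: Δb = 1.2 m, d̄ = (1.58+1.33)/2 = 1.455, v̄ = (1.18+0.84)/2 = 1.01 → q = 1.2×1.455×1.01 = 1.763 m³/s
Panel 5-6: Δb = 2 m, d̄ = (1.33+1.05)/2 = 1.19, v̄ = (0.84+0.92)/2 = 0.88 → q = 2×1.19×0.88 = 2.094 m³/s
Panel 6-7: Δb = 1.6 m, d̄ = (1.05+0.00)/2 = 0.525, v̄ = (0.92+0.00)/2 = 0.46 → q = 1.6×0.525×0.46 = 0.3864 m³/s
Q = Σ q = 9.839 m³/s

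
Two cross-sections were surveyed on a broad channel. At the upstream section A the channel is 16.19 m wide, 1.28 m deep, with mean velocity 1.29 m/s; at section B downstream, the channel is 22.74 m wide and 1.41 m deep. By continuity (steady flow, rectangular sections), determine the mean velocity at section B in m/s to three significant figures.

Q = A₁V₁ = (16.19×1.28) × 1.29 = 26.73 m³/s
A₂ = 22.74 × 1.41 = 32.06 m²
V₂ = Q/A₂ = 26.73/32.06 = 0.8338 m/s

0.834 m/s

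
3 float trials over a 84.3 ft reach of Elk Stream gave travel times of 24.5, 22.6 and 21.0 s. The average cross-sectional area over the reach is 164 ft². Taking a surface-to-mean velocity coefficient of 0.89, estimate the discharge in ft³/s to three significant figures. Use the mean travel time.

542 ft³/s

t̄ = (24.5 + 22.6 + 21.0) / 3 = 22.7 s
v_surface = L / t̄ = 84.3 / 22.7 = 3.714 ft/s
v_mean = 0.89 × 3.714 = 3.305 ft/s
Q = A × v_mean = 164 × 3.305 = 542.0 ft³/s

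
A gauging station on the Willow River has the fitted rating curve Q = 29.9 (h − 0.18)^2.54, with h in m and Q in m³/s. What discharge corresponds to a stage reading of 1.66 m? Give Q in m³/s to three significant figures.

Q = 29.9 × (1.66 − 0.18)^2.54 = 29.9 × 1.48^2.54 = 80.93 m³/s

80.9 m³/s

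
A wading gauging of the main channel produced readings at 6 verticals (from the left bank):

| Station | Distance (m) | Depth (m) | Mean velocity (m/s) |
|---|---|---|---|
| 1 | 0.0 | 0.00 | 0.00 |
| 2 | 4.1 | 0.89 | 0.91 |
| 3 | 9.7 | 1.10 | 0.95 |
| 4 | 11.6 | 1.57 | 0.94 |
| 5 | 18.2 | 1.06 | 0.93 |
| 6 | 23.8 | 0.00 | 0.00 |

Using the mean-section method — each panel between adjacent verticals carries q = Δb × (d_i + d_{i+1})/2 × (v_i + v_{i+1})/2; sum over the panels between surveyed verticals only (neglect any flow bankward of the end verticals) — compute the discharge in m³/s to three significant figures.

Panel 1-2: Δb = 4.1 m, d̄ = (0.00+0.89)/2 = 0.445, v̄ = (0.00+0.91)/2 = 0.455 → q = 4.1×0.445×0.455 = 0.8301 m³/s
Panel 2-3: Δb = 5.6 m, d̄ = (0.89+1.10)/2 = 0.995, v̄ = (0.91+0.95)/2 = 0.93 → q = 5.6×0.995×0.93 = 5.182 m³/s
Panel 3-4: Δb = 1.9 m, d̄ = (1.10+1.57)/2 = 1.335, v̄ = (0.95+0.94)/2 = 0.945 → q = 1.9×1.335×0.945 = 2.397 m³/s
Panel 4-5: Δb = 6.6 m, d̄ = (1.57+1.06)/2 = 1.315, v̄ = (0.94+0.93)/2 = 0.935 → q = 6.6×1.315×0.935 = 8.115 m³/s
Panel 5-6: Δb = 5.6 m, d̄ = (1.06+0.00)/2 = 0.53, v̄ = (0.93+0.00)/2 = 0.465 → q = 5.6×0.53×0.465 = 1.380 m³/s
Q = Σ q = 17.90 m³/s

17.9 m³/s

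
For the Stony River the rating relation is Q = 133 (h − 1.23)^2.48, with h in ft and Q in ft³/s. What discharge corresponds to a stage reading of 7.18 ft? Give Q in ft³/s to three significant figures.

11100 ft³/s

Q = 133 × (7.18 − 1.23)^2.48 = 133 × 5.95^2.48 = 11080 ft³/s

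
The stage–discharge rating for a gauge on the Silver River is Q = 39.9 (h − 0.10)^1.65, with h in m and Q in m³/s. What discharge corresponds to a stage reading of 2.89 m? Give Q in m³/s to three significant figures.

217 m³/s

Q = 39.9 × (2.89 − 0.10)^1.65 = 39.9 × 2.79^1.65 = 216.9 m³/s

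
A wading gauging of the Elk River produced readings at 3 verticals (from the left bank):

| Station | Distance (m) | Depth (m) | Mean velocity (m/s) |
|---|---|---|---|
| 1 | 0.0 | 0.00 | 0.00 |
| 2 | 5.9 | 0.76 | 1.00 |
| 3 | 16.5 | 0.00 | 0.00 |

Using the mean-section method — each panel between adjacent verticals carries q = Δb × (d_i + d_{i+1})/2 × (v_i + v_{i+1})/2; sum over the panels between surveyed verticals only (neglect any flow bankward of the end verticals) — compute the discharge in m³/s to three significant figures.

Panel 1-2: Δb = 5.9 m, d̄ = (0.00+0.76)/2 = 0.38, v̄ = (0.00+1.00)/2 = 0.5 → q = 5.9×0.38×0.5 = 1.121 m³/s
Panel 2-3: Δb = 10.6 m, d̄ = (0.76+0.00)/2 = 0.38, v̄ = (1.00+0.00)/2 = 0.5 → q = 10.6×0.38×0.5 = 2.014 m³/s
Q = Σ q = 3.135 m³/s

3.14 m³/s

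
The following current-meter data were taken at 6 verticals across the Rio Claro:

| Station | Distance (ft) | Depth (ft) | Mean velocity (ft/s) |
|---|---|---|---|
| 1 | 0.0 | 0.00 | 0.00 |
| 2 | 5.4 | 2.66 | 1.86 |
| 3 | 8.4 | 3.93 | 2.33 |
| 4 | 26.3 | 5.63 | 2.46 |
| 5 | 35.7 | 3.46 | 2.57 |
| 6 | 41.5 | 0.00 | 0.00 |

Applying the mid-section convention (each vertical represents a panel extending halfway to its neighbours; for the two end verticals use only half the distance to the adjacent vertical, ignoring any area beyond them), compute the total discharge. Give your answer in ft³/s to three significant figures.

w_2 = (8.4 − 0.0)/2 = 4.2 ft; q_2 = 1.86 × 2.66 × 4.2 = 20.78 ft³/s
w_3 = (26.3 − 5.4)/2 = 10.45 ft; q_3 = 2.33 × 3.93 × 10.45 = 95.69 ft³/s
w_4 = (35.7 − 8.4)/2 = 13.65 ft; q_4 = 2.46 × 5.63 × 13.65 = 189.0 ft³/s
w_5 = (41.5 − 26.3)/2 = 7.6 ft; q_5 = 2.57 × 3.46 × 7.6 = 67.58 ft³/s
Stations 1, 6 contribute zero (depth or velocity is 0).
Q = Σ qᵢ = 373.1 ft³/s

373 ft³/s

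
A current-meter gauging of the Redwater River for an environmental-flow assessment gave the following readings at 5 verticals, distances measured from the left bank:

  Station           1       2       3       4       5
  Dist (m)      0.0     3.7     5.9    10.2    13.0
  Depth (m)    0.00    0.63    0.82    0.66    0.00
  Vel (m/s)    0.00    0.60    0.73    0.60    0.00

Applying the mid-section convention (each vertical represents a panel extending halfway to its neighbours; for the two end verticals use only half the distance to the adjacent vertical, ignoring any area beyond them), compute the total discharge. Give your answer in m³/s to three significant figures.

w_2 = (5.9 − 0.0)/2 = 2.95 m; q_2 = 0.60 × 0.63 × 2.95 = 1.115 m³/s
w_3 = (10.2 − 3.7)/2 = 3.25 m; q_3 = 0.73 × 0.82 × 3.25 = 1.945 m³/s
w_4 = (13.0 − 5.9)/2 = 3.55 m; q_4 = 0.60 × 0.66 × 3.55 = 1.406 m³/s
Stations 1, 5 contribute zero (depth or velocity is 0).
Q = Σ qᵢ = 4.466 m³/s

4.47 m³/s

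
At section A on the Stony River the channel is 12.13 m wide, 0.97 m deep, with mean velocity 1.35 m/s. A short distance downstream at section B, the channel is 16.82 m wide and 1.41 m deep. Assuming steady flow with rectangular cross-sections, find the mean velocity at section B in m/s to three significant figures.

Q = A₁V₁ = (12.13×0.97) × 1.35 = 15.88 m³/s
A₂ = 16.82 × 1.41 = 23.72 m²
V₂ = Q/A₂ = 15.88/23.72 = 0.6698 m/s

0.670 m/s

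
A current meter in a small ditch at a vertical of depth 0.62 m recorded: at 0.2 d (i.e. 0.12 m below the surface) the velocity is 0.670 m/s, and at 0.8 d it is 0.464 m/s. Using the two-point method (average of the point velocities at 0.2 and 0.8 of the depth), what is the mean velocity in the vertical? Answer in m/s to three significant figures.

0.567 m/s

v̄ = (0.670 + 0.464) / 2 = 0.5670 m/s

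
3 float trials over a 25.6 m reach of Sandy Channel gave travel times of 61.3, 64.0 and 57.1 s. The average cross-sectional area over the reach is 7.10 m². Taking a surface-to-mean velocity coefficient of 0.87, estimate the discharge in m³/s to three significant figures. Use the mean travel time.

2.60 m³/s

t̄ = (61.3 + 64.0 + 57.1) / 3 = 60.8 s
v_surface = L / t̄ = 25.6 / 60.8 = 0.4211 m/s
v_mean = 0.87 × 0.4211 = 0.3663 m/s
Q = A × v_mean = 7.10 × 0.3663 = 2.601 m³/s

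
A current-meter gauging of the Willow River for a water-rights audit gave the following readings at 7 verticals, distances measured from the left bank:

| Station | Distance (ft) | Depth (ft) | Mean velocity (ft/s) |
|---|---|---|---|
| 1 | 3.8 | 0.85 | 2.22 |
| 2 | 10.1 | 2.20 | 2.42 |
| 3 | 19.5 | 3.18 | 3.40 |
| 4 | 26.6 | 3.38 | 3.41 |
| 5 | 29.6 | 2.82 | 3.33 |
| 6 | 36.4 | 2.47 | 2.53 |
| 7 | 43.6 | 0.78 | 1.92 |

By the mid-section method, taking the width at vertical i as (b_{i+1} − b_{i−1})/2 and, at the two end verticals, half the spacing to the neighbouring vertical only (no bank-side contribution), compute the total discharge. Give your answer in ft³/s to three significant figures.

290 ft³/s

w_1 = (10.1 − 3.8)/2 = 3.15 ft; q_1 = 2.22 × 0.85 × 3.15 = 5.944 ft³/s
w_2 = (19.5 − 3.8)/2 = 7.85 ft; q_2 = 2.42 × 2.20 × 7.85 = 41.79 ft³/s
w_3 = (26.6 − 10.1)/2 = 8.25 ft; q_3 = 3.40 × 3.18 × 8.25 = 89.20 ft³/s
w_4 = (29.6 − 19.5)/2 = 5.05 ft; q_4 = 3.41 × 3.38 × 5.05 = 58.21 ft³/s
w_5 = (36.4 − 26.6)/2 = 4.9 ft; q_5 = 3.33 × 2.82 × 4.9 = 46.01 ft³/s
w_6 = (43.6 − 29.6)/2 = 7 ft; q_6 = 2.53 × 2.47 × 7 = 43.74 ft³/s
w_7 = (43.6 − 36.4)/2 = 3.6 ft; q_7 = 1.92 × 0.78 × 3.6 = 5.391 ft³/s
Q = Σ qᵢ = 290.3 ft³/s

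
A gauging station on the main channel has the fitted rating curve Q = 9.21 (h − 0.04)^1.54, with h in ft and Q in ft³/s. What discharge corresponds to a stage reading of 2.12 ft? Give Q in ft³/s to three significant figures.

28.4 ft³/s

Q = 9.21 × (2.12 − 0.04)^1.54 = 9.21 × 2.08^1.54 = 28.45 ft³/s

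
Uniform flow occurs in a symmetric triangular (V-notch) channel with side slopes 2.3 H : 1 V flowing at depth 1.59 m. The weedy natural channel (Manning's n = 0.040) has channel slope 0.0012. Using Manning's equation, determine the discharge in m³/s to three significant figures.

4.08 m³/s

A = z·y² = 2.3×1.59² = 5.815 m²
P = 2y√(1+z²) = 2×1.59×√(1+2.3²) = 7.975 m
R = A/P = 5.815/7.975 = 0.7291 m
Q = (1/n)·A·R^(2/3)·S^(1/2) = (1/0.040) × 5.815 × 0.7291^(2/3) × 0.0012^(1/2) = 4.079 m³/s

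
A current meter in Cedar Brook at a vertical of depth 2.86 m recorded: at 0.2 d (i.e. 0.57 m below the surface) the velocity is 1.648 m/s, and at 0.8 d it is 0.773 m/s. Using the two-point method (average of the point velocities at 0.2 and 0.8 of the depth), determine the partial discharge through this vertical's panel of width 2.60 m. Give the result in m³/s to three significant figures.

9.00 m³/s

v̄ = (1.648 + 0.773) / 2 = 1.211 m/s
q = v̄ × d × w = 1.211 × 2.86 × 2.60 = 9.001 m³/s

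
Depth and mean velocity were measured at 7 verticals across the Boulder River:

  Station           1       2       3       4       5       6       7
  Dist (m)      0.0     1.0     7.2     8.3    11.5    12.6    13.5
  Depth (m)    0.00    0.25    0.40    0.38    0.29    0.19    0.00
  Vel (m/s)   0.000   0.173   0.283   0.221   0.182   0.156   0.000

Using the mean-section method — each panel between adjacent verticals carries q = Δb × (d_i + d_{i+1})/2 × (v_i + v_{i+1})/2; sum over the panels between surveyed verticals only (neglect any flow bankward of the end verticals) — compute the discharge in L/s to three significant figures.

846 L/s

Panel 1-2: Δb = 1 m, d̄ = (0.00+0.25)/2 = 0.125, v̄ = (0.000+0.173)/2 = 0.0865 → q = 1×0.125×0.0865 = 0.01081 m³/s
Panel 2-3: Δb = 6.2 m, d̄ = (0.25+0.40)/2 = 0.325, v̄ = (0.173+0.283)/2 = 0.228 → q = 6.2×0.325×0.228 = 0.4594 m³/s
Panel 3-4: Δb = 1.1 m, d̄ = (0.40+0.38)/2 = 0.39, v̄ = (0.283+0.221)/2 = 0.252 → q = 1.1×0.39×0.252 = 0.1081 m³/s
Panel 4-5: Δb = 3.2 m, d̄ = (0.38+0.29)/2 = 0.335, v̄ = (0.221+0.182)/2 = 0.2015 → q = 3.2×0.335×0.2015 = 0.2160 m³/s
Panel 5-6: Δb = 1.1 m, d̄ = (0.29+0.19)/2 = 0.24, v̄ = (0.182+0.156)/2 = 0.169 → q = 1.1×0.24×0.169 = 0.04462 m³/s
Panel 6-7: Δb = 0.9 m, d̄ = (0.19+0.00)/2 = 0.095, v̄ = (0.156+0.000)/2 = 0.078 → q = 0.9×0.095×0.078 = 0.006669 m³/s
Q = Σ q = 0.8456 m³/s
= 0.8456 × 1000 = 845.6 L/s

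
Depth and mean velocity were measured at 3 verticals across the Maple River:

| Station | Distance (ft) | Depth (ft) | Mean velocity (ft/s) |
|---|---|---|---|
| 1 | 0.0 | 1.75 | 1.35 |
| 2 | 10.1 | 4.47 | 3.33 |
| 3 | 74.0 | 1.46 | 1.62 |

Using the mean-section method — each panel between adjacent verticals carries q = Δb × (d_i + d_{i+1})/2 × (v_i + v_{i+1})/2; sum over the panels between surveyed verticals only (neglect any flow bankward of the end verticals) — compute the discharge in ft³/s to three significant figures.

Panel 1-2: Δb = 10.1 ft, d̄ = (1.75+4.47)/2 = 3.11, v̄ = (1.35+3.33)/2 = 2.34 → q = 10.1×3.11×2.34 = 73.50 ft³/s
Panel 2-3: Δb = 63.9 ft, d̄ = (4.47+1.46)/2 = 2.965, v̄ = (3.33+1.62)/2 = 2.475 → q = 63.9×2.965×2.475 = 468.9 ft³/s
Q = Σ q = 542.4 ft³/s

542 ft³/s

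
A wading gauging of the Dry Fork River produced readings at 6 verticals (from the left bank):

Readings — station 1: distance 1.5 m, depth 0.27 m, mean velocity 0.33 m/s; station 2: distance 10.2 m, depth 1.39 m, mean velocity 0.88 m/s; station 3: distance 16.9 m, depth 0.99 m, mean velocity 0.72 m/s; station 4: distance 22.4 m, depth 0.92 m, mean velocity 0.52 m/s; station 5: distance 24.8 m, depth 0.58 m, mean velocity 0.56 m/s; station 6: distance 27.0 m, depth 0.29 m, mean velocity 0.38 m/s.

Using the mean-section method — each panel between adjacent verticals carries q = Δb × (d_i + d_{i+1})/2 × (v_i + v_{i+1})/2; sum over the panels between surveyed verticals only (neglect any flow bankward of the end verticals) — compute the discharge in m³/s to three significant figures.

15.4 m³/s

Panel 1-2: Δb = 8.7 m, d̄ = (0.27+1.39)/2 = 0.83, v̄ = (0.33+0.88)/2 = 0.605 → q = 8.7×0.83×0.605 = 4.369 m³/s
Panel 2-3: Δb = 6.7 m, d̄ = (1.39+0.99)/2 = 1.19, v̄ = (0.88+0.72)/2 = 0.8 → q = 6.7×1.19×0.8 = 6.378 m³/s
Panel 3-4: Δb = 5.5 m, d̄ = (0.99+0.92)/2 = 0.955, v̄ = (0.72+0.52)/2 = 0.62 → q = 5.5×0.955×0.62 = 3.257 m³/s
Panel 4-5: Δb = 2.4 m, d̄ = (0.92+0.58)/2 = 0.75, v̄ = (0.52+0.56)/2 = 0.54 → q = 2.4×0.75×0.54 = 0.9720 m³/s
Panel 5-6: Δb = 2.2 m, d̄ = (0.58+0.29)/2 = 0.435, v̄ = (0.56+0.38)/2 = 0.47 → q = 2.2×0.435×0.47 = 0.4498 m³/s
Q = Σ q = 15.43 m³/s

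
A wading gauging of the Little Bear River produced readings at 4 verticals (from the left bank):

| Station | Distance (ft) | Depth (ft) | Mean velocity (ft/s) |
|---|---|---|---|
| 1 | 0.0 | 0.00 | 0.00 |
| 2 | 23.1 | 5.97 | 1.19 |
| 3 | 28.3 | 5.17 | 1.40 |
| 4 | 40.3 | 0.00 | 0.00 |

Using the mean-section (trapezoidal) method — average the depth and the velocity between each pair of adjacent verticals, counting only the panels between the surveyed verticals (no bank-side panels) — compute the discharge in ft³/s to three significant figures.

Panel 1-2: Δb = 23.1 ft, d̄ = (0.00+5.97)/2 = 2.985, v̄ = (0.00+1.19)/2 = 0.595 → q = 23.1×2.985×0.595 = 41.03 ft³/s
Panel 2-3: Δb = 5.2 ft, d̄ = (5.97+5.17)/2 = 5.57, v̄ = (1.19+1.40)/2 = 1.295 → q = 5.2×5.57×1.295 = 37.51 ft³/s
Panel 3-4: Δb = 12 ft, d̄ = (5.17+0.00)/2 = 2.585, v̄ = (1.40+0.00)/2 = 0.7 → q = 12×2.585×0.7 = 21.71 ft³/s
Q = Σ q = 100.2 ft³/s

100 ft³/s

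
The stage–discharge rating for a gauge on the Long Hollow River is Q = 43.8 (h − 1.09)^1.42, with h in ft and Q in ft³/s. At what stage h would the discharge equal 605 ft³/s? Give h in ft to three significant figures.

h − h₀ = (Q/C)^(1/b) = (605/43.8)^(1/1.42) = 6.354 ft
h = 1.09 + 6.354 = 7.444 ft

7.44 ft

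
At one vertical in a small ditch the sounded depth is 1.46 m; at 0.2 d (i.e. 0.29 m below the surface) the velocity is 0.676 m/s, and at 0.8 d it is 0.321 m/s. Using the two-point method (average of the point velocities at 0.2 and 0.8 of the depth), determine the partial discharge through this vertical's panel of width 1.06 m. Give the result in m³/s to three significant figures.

0.771 m³/s

v̄ = (0.676 + 0.321) / 2 = 0.4985 m/s
q = v̄ × d × w = 0.4985 × 1.46 × 1.06 = 0.7715 m³/s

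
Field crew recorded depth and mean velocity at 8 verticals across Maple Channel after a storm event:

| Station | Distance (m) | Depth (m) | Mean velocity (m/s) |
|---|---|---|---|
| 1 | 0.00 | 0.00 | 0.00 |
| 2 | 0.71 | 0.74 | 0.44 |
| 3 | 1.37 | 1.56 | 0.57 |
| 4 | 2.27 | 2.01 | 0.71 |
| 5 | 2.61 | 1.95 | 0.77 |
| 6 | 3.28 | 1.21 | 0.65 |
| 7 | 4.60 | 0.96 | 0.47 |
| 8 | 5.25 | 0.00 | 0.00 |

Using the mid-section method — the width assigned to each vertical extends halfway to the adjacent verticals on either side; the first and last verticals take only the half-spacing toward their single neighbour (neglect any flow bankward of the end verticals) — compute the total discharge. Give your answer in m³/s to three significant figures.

3.79 m³/s

w_2 = (1.37 − 0.00)/2 = 0.685 m; q_2 = 0.44 × 0.74 × 0.685 = 0.2230 m³/s
w_3 = (2.27 − 0.71)/2 = 0.78 m; q_3 = 0.57 × 1.56 × 0.78 = 0.6936 m³/s
w_4 = (2.61 − 1.37)/2 = 0.62 m; q_4 = 0.71 × 2.01 × 0.62 = 0.8848 m³/s
w_5 = (3.28 − 2.27)/2 = 0.505 m; q_5 = 0.77 × 1.95 × 0.505 = 0.7583 m³/s
w_6 = (4.60 − 2.61)/2 = 0.995 m; q_6 = 0.65 × 1.21 × 0.995 = 0.7826 m³/s
w_7 = (5.25 − 3.28)/2 = 0.985 m; q_7 = 0.47 × 0.96 × 0.985 = 0.4444 m³/s
Stations 1, 8 contribute zero (depth or velocity is 0).
Q = Σ qᵢ = 3.787 m³/s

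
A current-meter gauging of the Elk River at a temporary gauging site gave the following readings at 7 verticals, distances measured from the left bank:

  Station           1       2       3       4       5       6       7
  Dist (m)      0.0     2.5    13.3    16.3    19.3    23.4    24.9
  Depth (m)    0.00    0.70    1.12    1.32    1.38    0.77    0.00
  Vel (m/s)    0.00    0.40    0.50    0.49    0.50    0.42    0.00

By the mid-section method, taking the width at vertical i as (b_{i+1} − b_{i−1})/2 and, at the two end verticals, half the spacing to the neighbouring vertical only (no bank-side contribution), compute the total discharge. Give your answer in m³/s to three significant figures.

w_2 = (13.3 − 0.0)/2 = 6.65 m; q_2 = 0.40 × 0.70 × 6.65 = 1.862 m³/s
w_3 = (16.3 − 2.5)/2 = 6.9 m; q_3 = 0.50 × 1.12 × 6.9 = 3.864 m³/s
w_4 = (19.3 − 13.3)/2 = 3 m; q_4 = 0.49 × 1.32 × 3 = 1.940 m³/s
w_5 = (23.4 − 16.3)/2 = 3.55 m; q_5 = 0.50 × 1.38 × 3.55 = 2.450 m³/s
w_6 = (24.9 − 19.3)/2 = 2.8 m; q_6 = 0.42 × 0.77 × 2.8 = 0.9055 m³/s
Stations 1, 7 contribute zero (depth or velocity is 0).
Q = Σ qᵢ = 11.02 m³/s

11.0 m³/s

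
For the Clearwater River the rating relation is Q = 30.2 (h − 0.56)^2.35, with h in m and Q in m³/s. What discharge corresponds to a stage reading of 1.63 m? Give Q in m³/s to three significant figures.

Q = 30.2 × (1.63 − 0.56)^2.35 = 30.2 × 1.07^2.35 = 35.40 m³/s

35.4 m³/s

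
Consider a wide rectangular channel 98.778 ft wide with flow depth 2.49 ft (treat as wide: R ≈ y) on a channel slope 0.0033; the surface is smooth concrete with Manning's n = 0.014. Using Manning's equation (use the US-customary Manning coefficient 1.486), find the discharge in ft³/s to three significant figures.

A = b·y = 98.778 × 2.49 = 246.0 ft²
Wide channel: R ≈ y = 2.49 ft
Q = (1.486/n)·A·R^(2/3)·S^(1/2) = (1.486/0.014) × 246.0 × 2.490^(2/3) × 0.0033^(1/2) = 2755 ft³/s

2760 ft³/s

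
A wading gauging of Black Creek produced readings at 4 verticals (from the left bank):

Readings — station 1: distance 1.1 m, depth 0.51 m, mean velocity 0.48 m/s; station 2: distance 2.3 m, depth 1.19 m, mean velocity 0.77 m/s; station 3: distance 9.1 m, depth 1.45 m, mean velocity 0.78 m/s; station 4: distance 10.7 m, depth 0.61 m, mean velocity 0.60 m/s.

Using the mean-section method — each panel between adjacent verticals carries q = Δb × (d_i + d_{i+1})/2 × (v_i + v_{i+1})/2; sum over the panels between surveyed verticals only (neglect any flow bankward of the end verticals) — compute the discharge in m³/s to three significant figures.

Panel 1-2: Δb = 1.2 m, d̄ = (0.51+1.19)/2 = 0.85, v̄ = (0.48+0.77)/2 = 0.625 → q = 1.2×0.85×0.625 = 0.6375 m³/s
Panel 2-3: Δb = 6.8 m, d̄ = (1.19+1.45)/2 = 1.32, v̄ = (0.77+0.78)/2 = 0.775 → q = 6.8×1.32×0.775 = 6.956 m³/s
Panel 3-4: Δb = 1.6 m, d̄ = (1.45+0.61)/2 = 1.03, v̄ = (0.78+0.60)/2 = 0.69 → q = 1.6×1.03×0.69 = 1.137 m³/s
Q = Σ q = 8.731 m³/s

8.73 m³/s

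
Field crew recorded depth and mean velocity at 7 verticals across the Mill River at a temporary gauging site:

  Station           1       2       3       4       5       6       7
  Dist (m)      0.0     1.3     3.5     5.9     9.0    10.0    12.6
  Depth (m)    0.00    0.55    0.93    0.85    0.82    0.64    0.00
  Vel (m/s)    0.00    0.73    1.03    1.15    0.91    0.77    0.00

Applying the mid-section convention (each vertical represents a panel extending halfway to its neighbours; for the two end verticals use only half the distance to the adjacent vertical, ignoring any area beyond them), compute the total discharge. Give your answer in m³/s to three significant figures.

8.01 m³/s

w_2 = (3.5 − 0.0)/2 = 1.75 m; q_2 = 0.73 × 0.55 × 1.75 = 0.7026 m³/s
w_3 = (5.9 − 1.3)/2 = 2.3 m; q_3 = 1.03 × 0.93 × 2.3 = 2.203 m³/s
w_4 = (9.0 − 3.5)/2 = 2.75 m; q_4 = 1.15 × 0.85 × 2.75 = 2.688 m³/s
w_5 = (10.0 − 5.9)/2 = 2.05 m; q_5 = 0.91 × 0.82 × 2.05 = 1.530 m³/s
w_6 = (12.6 − 9.0)/2 = 1.8 m; q_6 = 0.77 × 0.64 × 1.8 = 0.8870 m³/s
Stations 1, 7 contribute zero (depth or velocity is 0).
Q = Σ qᵢ = 8.011 m³/s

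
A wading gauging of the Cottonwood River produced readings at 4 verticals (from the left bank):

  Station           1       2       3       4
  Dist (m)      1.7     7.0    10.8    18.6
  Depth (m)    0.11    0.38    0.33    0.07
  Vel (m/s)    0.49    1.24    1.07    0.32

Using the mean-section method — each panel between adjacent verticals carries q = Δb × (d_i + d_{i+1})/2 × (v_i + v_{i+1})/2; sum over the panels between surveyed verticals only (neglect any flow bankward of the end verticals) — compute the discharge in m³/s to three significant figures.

3.77 m³/s

Panel 1-2: Δb = 5.3 m, d̄ = (0.11+0.38)/2 = 0.245, v̄ = (0.49+1.24)/2 = 0.865 → q = 5.3×0.245×0.865 = 1.123 m³/s
Panel 2-3: Δb = 3.8 m, d̄ = (0.38+0.33)/2 = 0.355, v̄ = (1.24+1.07)/2 = 1.155 → q = 3.8×0.355×1.155 = 1.558 m³/s
Panel 3-4: Δb = 7.8 m, d̄ = (0.33+0.07)/2 = 0.2, v̄ = (1.07+0.32)/2 = 0.695 → q = 7.8×0.2×0.695 = 1.084 m³/s
Q = Σ q = 3.765 m³/s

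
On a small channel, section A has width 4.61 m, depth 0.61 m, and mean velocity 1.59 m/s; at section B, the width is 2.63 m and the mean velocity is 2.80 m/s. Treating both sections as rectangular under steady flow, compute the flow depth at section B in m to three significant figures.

Q = A₁V₁ = (4.61×0.61) × 1.59 = 4.471 m³/s
d₂ = Q/(b₂ V₂) = 4.471/(2.63×2.80) = 0.6072 m

0.607 m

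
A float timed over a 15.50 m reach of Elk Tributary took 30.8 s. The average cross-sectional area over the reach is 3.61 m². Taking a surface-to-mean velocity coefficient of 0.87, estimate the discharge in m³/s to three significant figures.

1.58 m³/s

v_surface = L / t̄ = 15.50 / 30.8 = 0.5032 m/s
v_mean = 0.87 × 0.5032 = 0.4378 m/s
Q = A × v_mean = 3.61 × 0.4378 = 1.581 m³/s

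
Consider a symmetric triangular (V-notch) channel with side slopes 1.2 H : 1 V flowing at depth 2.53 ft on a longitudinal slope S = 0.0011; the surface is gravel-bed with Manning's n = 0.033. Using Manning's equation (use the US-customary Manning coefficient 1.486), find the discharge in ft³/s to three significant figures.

A = z·y² = 1.2×2.53² = 7.681 ft²
P = 2y√(1+z²) = 2×2.53×√(1+1.2²) = 7.904 ft
R = A/P = 7.681/7.904 = 0.9718 ft
Q = (1.486/n)·A·R^(2/3)·S^(1/2) = (1.486/0.033) × 7.681 × 0.9718^(2/3) × 0.0011^(1/2) = 11.25 ft³/s

11.3 ft³/s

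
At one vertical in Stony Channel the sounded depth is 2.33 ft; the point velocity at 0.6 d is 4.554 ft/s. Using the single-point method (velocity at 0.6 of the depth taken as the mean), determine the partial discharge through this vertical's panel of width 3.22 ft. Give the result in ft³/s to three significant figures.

v̄ = v₀.₆ = 4.554 ft/s
q = v̄ × d × w = 4.554 × 2.33 × 3.22 = 34.17 ft³/s

34.2 ft³/s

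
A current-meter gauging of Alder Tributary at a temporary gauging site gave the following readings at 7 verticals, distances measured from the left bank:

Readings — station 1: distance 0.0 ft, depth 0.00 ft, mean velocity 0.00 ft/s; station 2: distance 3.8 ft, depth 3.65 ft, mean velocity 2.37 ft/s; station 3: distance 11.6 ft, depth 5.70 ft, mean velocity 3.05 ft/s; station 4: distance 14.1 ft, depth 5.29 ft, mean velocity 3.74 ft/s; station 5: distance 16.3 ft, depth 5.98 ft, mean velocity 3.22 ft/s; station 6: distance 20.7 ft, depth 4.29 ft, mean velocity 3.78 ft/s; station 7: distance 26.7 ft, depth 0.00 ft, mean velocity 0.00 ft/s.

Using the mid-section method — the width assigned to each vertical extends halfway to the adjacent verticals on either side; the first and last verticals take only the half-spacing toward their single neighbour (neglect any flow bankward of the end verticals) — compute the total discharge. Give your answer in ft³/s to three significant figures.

w_2 = (11.6 − 0.0)/2 = 5.8 ft; q_2 = 2.37 × 3.65 × 5.8 = 50.17 ft³/s
w_3 = (14.1 − 3.8)/2 = 5.15 ft; q_3 = 3.05 × 5.70 × 5.15 = 89.53 ft³/s
w_4 = (16.3 − 11.6)/2 = 2.35 ft; q_4 = 3.74 × 5.29 × 2.35 = 46.49 ft³/s
w_5 = (20.7 − 14.1)/2 = 3.3 ft; q_5 = 3.22 × 5.98 × 3.3 = 63.54 ft³/s
w_6 = (26.7 − 16.3)/2 = 5.2 ft; q_6 = 3.78 × 4.29 × 5.2 = 84.32 ft³/s
Stations 1, 7 contribute zero (depth or velocity is 0).
Q = Σ qᵢ = 334.1 ft³/s

334 ft³/s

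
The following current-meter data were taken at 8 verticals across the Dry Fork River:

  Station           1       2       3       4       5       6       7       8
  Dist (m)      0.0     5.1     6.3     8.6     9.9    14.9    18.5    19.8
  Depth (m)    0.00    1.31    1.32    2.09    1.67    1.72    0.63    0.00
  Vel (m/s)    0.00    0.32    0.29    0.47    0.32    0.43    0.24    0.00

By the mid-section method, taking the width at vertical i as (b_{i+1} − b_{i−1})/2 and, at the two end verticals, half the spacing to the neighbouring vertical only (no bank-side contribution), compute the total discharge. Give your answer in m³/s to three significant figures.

8.99 m³/s

w_2 = (6.3 − 0.0)/2 = 3.15 m; q_2 = 0.32 × 1.31 × 3.15 = 1.320 m³/s
w_3 = (8.6 − 5.1)/2 = 1.75 m; q_3 = 0.29 × 1.32 × 1.75 = 0.6699 m³/s
w_4 = (9.9 − 6.3)/2 = 1.8 m; q_4 = 0.47 × 2.09 × 1.8 = 1.768 m³/s
w_5 = (14.9 − 8.6)/2 = 3.15 m; q_5 = 0.32 × 1.67 × 3.15 = 1.683 m³/s
w_6 = (18.5 − 9.9)/2 = 4.3 m; q_6 = 0.43 × 1.72 × 4.3 = 3.180 m³/s
w_7 = (19.8 − 14.9)/2 = 2.45 m; q_7 = 0.24 × 0.63 × 2.45 = 0.3704 m³/s
Stations 1, 8 contribute zero (depth or velocity is 0).
Q = Σ qᵢ = 8.993 m³/s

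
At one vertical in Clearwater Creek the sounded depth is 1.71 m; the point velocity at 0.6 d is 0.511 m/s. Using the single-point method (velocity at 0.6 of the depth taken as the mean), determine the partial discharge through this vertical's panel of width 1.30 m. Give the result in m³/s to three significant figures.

1.14 m³/s

v̄ = v₀.₆ = 0.511 m/s
q = v̄ × d × w = 0.5110 × 1.71 × 1.30 = 1.136 m³/s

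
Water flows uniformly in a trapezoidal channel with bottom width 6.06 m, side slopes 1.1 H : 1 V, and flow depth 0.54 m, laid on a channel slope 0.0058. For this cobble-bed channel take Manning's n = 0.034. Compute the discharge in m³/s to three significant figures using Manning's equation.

A = (b + z·y)·y = (6.06 + 1.1×0.54)×0.54 = 3.593 m²
P = b + 2y√(1+z²) = 6.06 + 2×0.54×√(1+1.1²) = 7.666 m
R = A/P = 3.593/7.666 = 0.4687 m
Q = (1/n)·A·R^(2/3)·S^(1/2) = (1/0.034) × 3.593 × 0.4687^(2/3) × 0.0058^(1/2) = 4.857 m³/s

4.86 m³/s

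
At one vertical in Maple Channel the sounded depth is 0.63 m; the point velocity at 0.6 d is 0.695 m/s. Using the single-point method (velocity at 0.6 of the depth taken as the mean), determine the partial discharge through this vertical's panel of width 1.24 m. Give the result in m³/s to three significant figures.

0.543 m³/s

v̄ = v₀.₆ = 0.695 m/s
q = v̄ × d × w = 0.6950 × 0.63 × 1.24 = 0.5429 m³/s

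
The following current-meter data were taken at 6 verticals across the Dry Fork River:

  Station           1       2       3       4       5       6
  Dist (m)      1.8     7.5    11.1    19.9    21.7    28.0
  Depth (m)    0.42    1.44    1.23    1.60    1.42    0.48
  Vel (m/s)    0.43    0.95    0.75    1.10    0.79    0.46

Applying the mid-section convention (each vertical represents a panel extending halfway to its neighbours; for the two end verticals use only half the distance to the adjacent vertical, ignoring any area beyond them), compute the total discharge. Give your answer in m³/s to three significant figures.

27.2 m³/s

w_1 = (7.5 − 1.8)/2 = 2.85 m; q_1 = 0.43 × 0.42 × 2.85 = 0.5147 m³/s
w_2 = (11.1 − 1.8)/2 = 4.65 m; q_2 = 0.95 × 1.44 × 4.65 = 6.361 m³/s
w_3 = (19.9 − 7.5)/2 = 6.2 m; q_3 = 0.75 × 1.23 × 6.2 = 5.720 m³/s
w_4 = (21.7 − 11.1)/2 = 5.3 m; q_4 = 1.10 × 1.60 × 5.3 = 9.328 m³/s
w_5 = (28.0 − 19.9)/2 = 4.05 m; q_5 = 0.79 × 1.42 × 4.05 = 4.543 m³/s
w_6 = (28.0 − 21.7)/2 = 3.15 m; q_6 = 0.46 × 0.48 × 3.15 = 0.6955 m³/s
Q = Σ qᵢ = 27.16 m³/s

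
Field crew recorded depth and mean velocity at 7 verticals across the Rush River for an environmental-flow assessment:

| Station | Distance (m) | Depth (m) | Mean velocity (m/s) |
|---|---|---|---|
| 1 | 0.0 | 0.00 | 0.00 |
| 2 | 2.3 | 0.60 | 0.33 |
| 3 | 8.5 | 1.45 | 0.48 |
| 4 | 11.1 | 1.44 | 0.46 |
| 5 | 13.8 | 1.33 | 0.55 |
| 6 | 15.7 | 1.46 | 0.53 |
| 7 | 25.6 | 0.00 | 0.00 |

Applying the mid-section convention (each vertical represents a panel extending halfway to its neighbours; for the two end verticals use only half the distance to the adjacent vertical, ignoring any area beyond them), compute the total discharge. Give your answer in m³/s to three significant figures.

w_2 = (8.5 − 0.0)/2 = 4.25 m; q_2 = 0.33 × 0.60 × 4.25 = 0.8415 m³/s
w_3 = (11.1 − 2.3)/2 = 4.4 m; q_3 = 0.48 × 1.45 × 4.4 = 3.062 m³/s
w_4 = (13.8 − 8.5)/2 = 2.65 m; q_4 = 0.46 × 1.44 × 2.65 = 1.755 m³/s
w_5 = (15.7 − 11.1)/2 = 2.3 m; q_5 = 0.55 × 1.33 × 2.3 = 1.682 m³/s
w_6 = (25.6 − 13.8)/2 = 5.9 m; q_6 = 0.53 × 1.46 × 5.9 = 4.565 m³/s
Stations 1, 7 contribute zero (depth or velocity is 0).
Q = Σ qᵢ = 11.91 m³/s

11.9 m³/s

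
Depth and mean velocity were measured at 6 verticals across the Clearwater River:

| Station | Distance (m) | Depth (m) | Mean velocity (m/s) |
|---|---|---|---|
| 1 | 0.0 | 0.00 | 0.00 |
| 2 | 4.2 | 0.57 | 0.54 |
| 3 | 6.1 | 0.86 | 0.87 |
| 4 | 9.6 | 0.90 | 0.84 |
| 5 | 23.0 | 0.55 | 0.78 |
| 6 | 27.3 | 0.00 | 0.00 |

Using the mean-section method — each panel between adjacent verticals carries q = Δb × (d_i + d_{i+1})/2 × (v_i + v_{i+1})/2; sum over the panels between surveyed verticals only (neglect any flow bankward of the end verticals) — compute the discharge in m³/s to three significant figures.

Panel 1-2: Δb = 4.2 m, d̄ = (0.00+0.57)/2 = 0.285, v̄ = (0.00+0.54)/2 = 0.27 → q = 4.2×0.285×0.27 = 0.3232 m³/s
Panel 2-3: Δb = 1.9 m, d̄ = (0.57+0.86)/2 = 0.715, v̄ = (0.54+0.87)/2 = 0.705 → q = 1.9×0.715×0.705 = 0.9577 m³/s
Panel 3-4: Δb = 3.5 m, d̄ = (0.86+0.90)/2 = 0.88, v̄ = (0.87+0.84)/2 = 0.855 → q = 3.5×0.88×0.855 = 2.633 m³/s
Panel 4-5: Δb = 13.4 m, d̄ = (0.90+0.55)/2 = 0.725, v̄ = (0.84+0.78)/2 = 0.81 → q = 13.4×0.725×0.81 = 7.869 m³/s
Panel 5-6: Δb = 4.3 m, d̄ = (0.55+0.00)/2 = 0.275, v̄ = (0.78+0.00)/2 = 0.39 → q = 4.3×0.275×0.39 = 0.4612 m³/s
Q = Σ q = 12.24 m³/s

12.2 m³/s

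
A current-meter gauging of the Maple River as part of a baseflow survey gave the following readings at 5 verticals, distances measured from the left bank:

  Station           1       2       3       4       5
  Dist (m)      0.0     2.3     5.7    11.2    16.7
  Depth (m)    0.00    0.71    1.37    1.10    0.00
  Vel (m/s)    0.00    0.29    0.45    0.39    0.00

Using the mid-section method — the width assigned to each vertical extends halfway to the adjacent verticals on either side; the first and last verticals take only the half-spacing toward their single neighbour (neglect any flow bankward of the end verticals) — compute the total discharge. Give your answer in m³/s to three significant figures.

w_2 = (5.7 − 0.0)/2 = 2.85 m; q_2 = 0.29 × 0.71 × 2.85 = 0.5868 m³/s
w_3 = (11.2 − 2.3)/2 = 4.45 m; q_3 = 0.45 × 1.37 × 4.45 = 2.743 m³/s
w_4 = (16.7 − 5.7)/2 = 5.5 m; q_4 = 0.39 × 1.10 × 5.5 = 2.360 m³/s
Stations 1, 5 contribute zero (depth or velocity is 0).
Q = Σ qᵢ = 5.690 m³/s

5.69 m³/s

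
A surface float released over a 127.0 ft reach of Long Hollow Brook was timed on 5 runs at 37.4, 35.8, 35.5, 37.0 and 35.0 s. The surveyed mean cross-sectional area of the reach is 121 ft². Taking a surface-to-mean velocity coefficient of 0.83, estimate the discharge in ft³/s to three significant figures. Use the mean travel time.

353 ft³/s

t̄ = (37.4 + 35.8 + 35.5 + 37.0 + 35.0) / 5 = 36.14 s
v_surface = L / t̄ = 127.0 / 36.14 = 3.514 ft/s
v_mean = 0.83 × 3.514 = 2.917 ft/s
Q = A × v_mean = 121 × 2.917 = 352.9 ft³/s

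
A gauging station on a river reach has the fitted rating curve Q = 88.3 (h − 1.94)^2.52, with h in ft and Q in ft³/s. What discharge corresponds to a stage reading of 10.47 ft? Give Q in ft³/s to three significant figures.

Q = 88.3 × (10.47 − 1.94)^2.52 = 88.3 × 8.53^2.52 = 19590 ft³/s

19600 ft³/s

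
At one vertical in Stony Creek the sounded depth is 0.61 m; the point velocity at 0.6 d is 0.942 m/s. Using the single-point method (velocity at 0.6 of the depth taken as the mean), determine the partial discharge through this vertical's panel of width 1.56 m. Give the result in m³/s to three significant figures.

v̄ = v₀.₆ = 0.942 m/s
q = v̄ × d × w = 0.9420 × 0.61 × 1.56 = 0.8964 m³/s

0.896 m³/s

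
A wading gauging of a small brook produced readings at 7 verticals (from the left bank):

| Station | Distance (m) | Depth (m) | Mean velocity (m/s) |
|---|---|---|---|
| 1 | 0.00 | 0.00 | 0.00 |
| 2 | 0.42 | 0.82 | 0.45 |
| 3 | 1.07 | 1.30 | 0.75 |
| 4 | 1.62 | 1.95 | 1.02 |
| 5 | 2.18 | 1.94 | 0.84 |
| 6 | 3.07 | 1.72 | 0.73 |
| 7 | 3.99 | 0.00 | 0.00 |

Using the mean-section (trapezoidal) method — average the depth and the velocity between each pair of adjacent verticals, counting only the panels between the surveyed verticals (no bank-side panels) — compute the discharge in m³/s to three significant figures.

3.82 m³/s

Panel 1-2: Δb = 0.42 m, d̄ = (0.00+0.82)/2 = 0.41, v̄ = (0.00+0.45)/2 = 0.225 → q = 0.42×0.41×0.225 = 0.03875 m³/s
Panel 2-3: Δb = 0.65 m, d̄ = (0.82+1.30)/2 = 1.06, v̄ = (0.45+0.75)/2 = 0.6 → q = 0.65×1.06×0.6 = 0.4134 m³/s
Panel 3-4: Δb = 0.55 m, d̄ = (1.30+1.95)/2 = 1.625, v̄ = (0.75+1.02)/2 = 0.885 → q = 0.55×1.625×0.885 = 0.7910 m³/s
Panel 4-5: Δb = 0.56 m, d̄ = (1.95+1.94)/2 = 1.945, v̄ = (1.02+0.84)/2 = 0.93 → q = 0.56×1.945×0.93 = 1.013 m³/s
Panel 5-6: Δb = 0.89 m, d̄ = (1.94+1.72)/2 = 1.83, v̄ = (0.84+0.73)/2 = 0.785 → q = 0.89×1.83×0.785 = 1.279 m³/s
Panel 6-7: Δb = 0.92 m, d̄ = (1.72+0.00)/2 = 0.86, v̄ = (0.73+0.00)/2 = 0.365 → q = 0.92×0.86×0.365 = 0.2888 m³/s
Q = Σ q = 3.823 m³/s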